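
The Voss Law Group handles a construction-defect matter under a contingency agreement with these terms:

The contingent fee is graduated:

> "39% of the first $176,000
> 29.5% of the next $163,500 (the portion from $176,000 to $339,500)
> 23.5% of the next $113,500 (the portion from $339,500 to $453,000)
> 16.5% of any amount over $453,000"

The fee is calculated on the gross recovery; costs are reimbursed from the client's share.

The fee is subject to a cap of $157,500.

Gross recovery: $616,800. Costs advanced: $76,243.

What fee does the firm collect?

$157,500.00

Fee base is the gross recovery, $616,800; costs are reimbursed separately.
First $176,000 at 39% = $68,640.00
Next $163,500 at 29.5% = $48,232.50
Next $113,500 at 23.5% = $26,672.50
Remaining $163,800 at 16.5% = $27,027.00
Fee: $68,640.00 + $48,232.50 + $26,672.50 + $27,027.00 = $170,572.00
$170,572.00 exceeds the $157,500 cap, so the fee is capped at $157,500.00.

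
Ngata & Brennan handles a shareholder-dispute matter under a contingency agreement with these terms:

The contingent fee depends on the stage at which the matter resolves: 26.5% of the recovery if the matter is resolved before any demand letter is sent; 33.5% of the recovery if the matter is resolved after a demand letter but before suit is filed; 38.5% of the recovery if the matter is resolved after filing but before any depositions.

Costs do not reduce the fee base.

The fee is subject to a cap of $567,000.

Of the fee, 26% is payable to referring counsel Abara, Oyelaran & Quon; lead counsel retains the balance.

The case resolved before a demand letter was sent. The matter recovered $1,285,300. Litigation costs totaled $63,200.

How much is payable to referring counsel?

Fee base is the gross recovery, $1,285,300; costs are reimbursed separately.
The matter resolved before a demand letter was sent, so the 26.5% rate applies.
$1,285,300 × 26.5% = $340,604.50
$340,604.50 is under the $567,000 cap.
Referral share: 26% of $340,604.50 = $88,557.17; lead counsel retains $340,604.50 − $88,557.17 = $252,047.33.

$88,557.17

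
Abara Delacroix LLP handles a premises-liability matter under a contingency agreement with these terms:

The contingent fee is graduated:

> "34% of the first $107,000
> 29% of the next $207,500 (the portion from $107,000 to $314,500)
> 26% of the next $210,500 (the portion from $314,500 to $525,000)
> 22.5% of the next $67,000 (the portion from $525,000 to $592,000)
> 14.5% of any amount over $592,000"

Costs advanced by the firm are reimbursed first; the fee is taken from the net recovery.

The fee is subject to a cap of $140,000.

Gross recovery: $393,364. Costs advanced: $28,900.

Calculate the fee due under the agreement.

Fee base (net of costs): $393,364 − $28,900 = $364,464
First $107,000 at 34% = $36,380.00
Next $207,500 at 29% = $60,175.00
Remaining $49,964 at 26% = $12,990.64
Fee: $36,380.00 + $60,175.00 + $12,990.64 = $109,545.64
$109,545.64 is under the $140,000 cap.

$109,545.64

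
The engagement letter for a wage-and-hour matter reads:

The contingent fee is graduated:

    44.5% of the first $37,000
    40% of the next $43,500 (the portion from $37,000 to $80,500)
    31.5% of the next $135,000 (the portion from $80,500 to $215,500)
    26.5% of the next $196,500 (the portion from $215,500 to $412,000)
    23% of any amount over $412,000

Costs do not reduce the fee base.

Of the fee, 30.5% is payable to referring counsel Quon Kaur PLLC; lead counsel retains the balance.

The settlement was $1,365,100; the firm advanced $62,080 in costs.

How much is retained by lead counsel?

$241,634.47

Fee base is the gross recovery, $1,365,100; costs are reimbursed separately.
First $37,000 at 44.5% = $16,465.00
Next $43,500 at 40% = $17,400.00
Next $135,000 at 31.5% = $42,525.00
Next $196,500 at 26.5% = $52,072.50
Remaining $953,100 at 23% = $219,213.00
Fee: $16,465.00 + $17,400.00 + $42,525.00 + $52,072.50 + $219,213.00 = $347,675.50
Referral share: 30.5% of $347,675.50 = $106,041.03; lead counsel retains $347,675.50 − $106,041.03 = $241,634.47.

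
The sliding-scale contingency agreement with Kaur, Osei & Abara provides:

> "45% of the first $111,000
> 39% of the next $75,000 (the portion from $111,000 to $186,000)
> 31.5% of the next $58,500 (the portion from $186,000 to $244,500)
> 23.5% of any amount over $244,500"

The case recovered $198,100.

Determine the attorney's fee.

$83,011.50

First $111,000 at 45% = $49,950.00
Next $75,000 at 39% = $29,250.00
Remaining $12,100 at 31.5% = $3,811.50
Fee: $49,950.00 + $29,250.00 + $3,811.50 = $83,011.50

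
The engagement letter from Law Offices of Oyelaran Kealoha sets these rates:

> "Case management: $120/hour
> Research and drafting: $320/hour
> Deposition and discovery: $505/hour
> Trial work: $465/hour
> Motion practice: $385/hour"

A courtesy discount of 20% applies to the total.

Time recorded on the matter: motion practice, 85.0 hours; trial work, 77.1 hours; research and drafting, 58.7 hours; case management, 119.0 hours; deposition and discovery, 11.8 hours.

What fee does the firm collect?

$86,079.60

Case management: 119.0 × $120 = $14,280.00
Research and drafting: 58.7 × $320 = $18,784.00
Deposition and discovery: 11.8 × $505 = $5,959.00
Trial work: 77.1 × $465 = $35,851.50
Motion practice: 85.0 × $385 = $32,725.00
Subtotal: $107,599.50
Less 20% discount: −$21,519.90
Total: $107,599.50 − $21,519.90 = $86,079.60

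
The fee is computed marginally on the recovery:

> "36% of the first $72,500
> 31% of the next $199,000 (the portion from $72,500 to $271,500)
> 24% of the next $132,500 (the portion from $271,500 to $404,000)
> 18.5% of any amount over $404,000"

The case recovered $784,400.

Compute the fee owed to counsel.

First $72,500 at 36% = $26,100.00
Next $199,000 at 31% = $61,690.00
Next $132,500 at 24% = $31,800.00
Remaining $380,400 at 18.5% = $70,374.00
Fee: $26,100.00 + $61,690.00 + $31,800.00 + $70,374.00 = $189,964.00

$189,964.00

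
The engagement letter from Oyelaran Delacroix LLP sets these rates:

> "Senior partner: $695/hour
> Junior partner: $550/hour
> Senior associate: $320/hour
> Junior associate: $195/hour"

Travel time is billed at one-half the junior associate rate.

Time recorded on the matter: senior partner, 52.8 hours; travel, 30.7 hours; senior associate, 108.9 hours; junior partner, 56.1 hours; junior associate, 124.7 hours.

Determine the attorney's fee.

$129,708.75

Senior partner: 52.8 × $695 = $36,696.00
Junior partner: 56.1 × $550 = $30,855.00
Senior associate: 108.9 × $320 = $34,848.00
Junior associate: 124.7 × $195 = $24,316.50
Subtotal: $36,696.00 + $30,855.00 + $34,848.00 + $24,316.50 = $126,715.50
Travel: 30.7 × ($195 ÷ 2) = 30.7 × $97.50 = $2,993.25
Total: $126,715.50 + $2,993.25 = $129,708.75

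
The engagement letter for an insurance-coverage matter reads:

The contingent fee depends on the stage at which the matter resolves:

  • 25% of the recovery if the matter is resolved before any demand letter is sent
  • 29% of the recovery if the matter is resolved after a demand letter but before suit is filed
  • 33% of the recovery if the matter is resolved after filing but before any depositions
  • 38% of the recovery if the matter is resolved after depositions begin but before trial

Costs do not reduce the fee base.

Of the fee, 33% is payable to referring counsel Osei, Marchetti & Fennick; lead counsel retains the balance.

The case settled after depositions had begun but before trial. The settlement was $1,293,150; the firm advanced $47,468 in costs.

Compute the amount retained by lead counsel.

Fee base is the gross recovery, $1,293,150; costs are reimbursed separately.
The matter settled after depositions had begun but before trial, so the 38% rate applies.
$1,293,150 × 38% = $491,397.00
Referral share: 33% of $491,397.00 = $162,161.01; lead counsel retains $491,397.00 − $162,161.01 = $329,235.99.

$329,235.99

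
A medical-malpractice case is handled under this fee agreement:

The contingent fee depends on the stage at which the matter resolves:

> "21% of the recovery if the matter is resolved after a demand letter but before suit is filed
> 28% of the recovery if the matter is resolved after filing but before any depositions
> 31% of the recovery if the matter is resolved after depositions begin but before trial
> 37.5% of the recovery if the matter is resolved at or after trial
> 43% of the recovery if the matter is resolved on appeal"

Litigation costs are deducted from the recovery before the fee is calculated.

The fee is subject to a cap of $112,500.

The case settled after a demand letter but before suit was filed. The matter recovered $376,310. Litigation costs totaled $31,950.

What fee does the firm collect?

Fee base (net of costs): $376,310 − $31,950 = $344,360
The matter settled after a demand letter but before suit was filed, so the 21% rate applies.
$344,360 × 21% = $72,315.60
$72,315.60 is under the $112,500 cap.

$72,315.60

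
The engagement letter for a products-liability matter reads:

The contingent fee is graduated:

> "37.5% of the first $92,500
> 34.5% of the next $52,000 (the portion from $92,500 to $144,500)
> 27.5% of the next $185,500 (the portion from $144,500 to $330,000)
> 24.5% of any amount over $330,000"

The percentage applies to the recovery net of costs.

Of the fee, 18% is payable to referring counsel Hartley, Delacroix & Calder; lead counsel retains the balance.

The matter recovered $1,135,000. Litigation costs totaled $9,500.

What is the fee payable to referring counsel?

$53,736.75

Fee base (net of costs): $1,135,000 − $9,500 = $1,125,500
First $92,500 at 37.5% = $34,687.50
Next $52,000 at 34.5% = $17,940.00
Next $185,500 at 27.5% = $51,012.50
Remaining $795,500 at 24.5% = $194,897.50
Fee: $34,687.50 + $17,940.00 + $51,012.50 + $194,897.50 = $298,537.50
Referral share: 18% of $298,537.50 = $53,736.75; lead counsel retains $298,537.50 − $53,736.75 = $244,800.75.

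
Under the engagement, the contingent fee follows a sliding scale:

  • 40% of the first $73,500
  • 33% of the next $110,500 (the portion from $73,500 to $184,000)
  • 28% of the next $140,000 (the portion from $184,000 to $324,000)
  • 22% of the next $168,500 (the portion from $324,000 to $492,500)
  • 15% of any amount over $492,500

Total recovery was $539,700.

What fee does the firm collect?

First $73,500 at 40% = $29,400.00
Next $110,500 at 33% = $36,465.00
Next $140,000 at 28% = $39,200.00
Next $168,500 at 22% = $37,070.00
Remaining $47,200 at 15% = $7,080.00
Fee: $29,400.00 + $36,465.00 + $39,200.00 + $37,070.00 + $7,080.00 = $149,215.00

$149,215.00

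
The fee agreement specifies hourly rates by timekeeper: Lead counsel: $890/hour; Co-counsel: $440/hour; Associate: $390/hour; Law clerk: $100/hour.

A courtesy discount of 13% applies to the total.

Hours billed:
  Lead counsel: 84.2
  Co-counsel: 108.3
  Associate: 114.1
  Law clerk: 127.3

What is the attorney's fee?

$156,442.53

Lead counsel: 84.2 × $890 = $74,938.00
Co-counsel: 108.3 × $440 = $47,652.00
Associate: 114.1 × $390 = $44,499.00
Law clerk: 127.3 × $100 = $12,730.00
Subtotal: $179,819.00
Less 13% discount: −$23,376.47
Total: $179,819.00 − $23,376.47 = $156,442.53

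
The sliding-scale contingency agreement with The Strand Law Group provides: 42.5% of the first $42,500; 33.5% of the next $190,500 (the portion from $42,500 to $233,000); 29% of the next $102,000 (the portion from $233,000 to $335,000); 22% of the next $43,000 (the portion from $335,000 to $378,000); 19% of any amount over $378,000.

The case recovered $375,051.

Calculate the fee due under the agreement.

$120,271.22

First $42,500 at 42.5% = $18,062.50
Next $190,500 at 33.5% = $63,817.50
Next $102,000 at 29% = $29,580.00
Remaining $40,051 at 22% = $8,811.22
Fee: $18,062.50 + $63,817.50 + $29,580.00 + $8,811.22 = $120,271.22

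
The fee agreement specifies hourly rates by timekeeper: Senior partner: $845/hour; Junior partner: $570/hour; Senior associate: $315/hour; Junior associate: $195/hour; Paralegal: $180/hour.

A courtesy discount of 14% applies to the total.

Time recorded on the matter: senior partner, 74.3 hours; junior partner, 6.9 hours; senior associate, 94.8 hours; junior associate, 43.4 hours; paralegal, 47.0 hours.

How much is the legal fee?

$97,611.29

Senior partner: 74.3 × $845 = $62,783.50
Junior partner: 6.9 × $570 = $3,933.00
Senior associate: 94.8 × $315 = $29,862.00
Junior associate: 43.4 × $195 = $8,463.00
Paralegal: 47.0 × $180 = $8,460.00
Subtotal: $113,501.50
Less 14% discount: −$15,890.21
Total: $113,501.50 − $15,890.21 = $97,611.29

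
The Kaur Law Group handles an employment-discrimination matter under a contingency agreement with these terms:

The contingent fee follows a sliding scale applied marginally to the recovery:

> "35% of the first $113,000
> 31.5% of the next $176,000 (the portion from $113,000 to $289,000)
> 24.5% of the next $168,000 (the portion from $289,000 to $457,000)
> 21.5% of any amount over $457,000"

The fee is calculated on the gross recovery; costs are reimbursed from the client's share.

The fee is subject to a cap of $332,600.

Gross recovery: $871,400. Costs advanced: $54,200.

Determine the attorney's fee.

Fee base is the gross recovery, $871,400; costs are reimbursed separately.
First $113,000 at 35% = $39,550.00
Next $176,000 at 31.5% = $55,440.00
Next $168,000 at 24.5% = $41,160.00
Remaining $414,400 at 21.5% = $89,096.00
Fee: $39,550.00 + $55,440.00 + $41,160.00 + $89,096.00 = $225,246.00
$225,246.00 is under the $332,600 cap.

$225,246.00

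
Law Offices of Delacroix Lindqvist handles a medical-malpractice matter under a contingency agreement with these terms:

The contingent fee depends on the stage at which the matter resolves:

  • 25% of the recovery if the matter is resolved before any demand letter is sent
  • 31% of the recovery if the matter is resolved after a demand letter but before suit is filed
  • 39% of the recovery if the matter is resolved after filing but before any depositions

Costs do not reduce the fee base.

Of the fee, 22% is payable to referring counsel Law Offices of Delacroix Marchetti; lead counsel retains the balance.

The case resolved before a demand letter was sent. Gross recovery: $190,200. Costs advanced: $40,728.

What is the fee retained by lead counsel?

Fee base is the gross recovery, $190,200; costs are reimbursed separately.
The matter resolved before a demand letter was sent, so the 25% rate applies.
$190,200 × 25% = $47,550.00
Referral share: 22% of $47,550.00 = $10,461.00; lead counsel retains $47,550.00 − $10,461.00 = $37,089.00.

$37,089.00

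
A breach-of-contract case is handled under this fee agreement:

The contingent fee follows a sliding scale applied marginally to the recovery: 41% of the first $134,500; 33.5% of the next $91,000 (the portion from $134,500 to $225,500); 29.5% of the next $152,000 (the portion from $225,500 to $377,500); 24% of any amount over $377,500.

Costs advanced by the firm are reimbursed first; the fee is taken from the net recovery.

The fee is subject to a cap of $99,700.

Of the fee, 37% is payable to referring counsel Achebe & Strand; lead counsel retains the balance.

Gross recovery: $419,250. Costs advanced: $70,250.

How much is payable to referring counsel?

$36,889.00

Fee base (net of costs): $419,250 − $70,250 = $349,000
First $134,500 at 41% = $55,145.00
Next $91,000 at 33.5% = $30,485.00
Remaining $123,500 at 29.5% = $36,432.50
Fee: $55,145.00 + $30,485.00 + $36,432.50 = $122,062.50
$122,062.50 exceeds the $99,700 cap, so the fee is capped at $99,700.00.
Referral share: 37% of $99,700.00 = $36,889.00; lead counsel retains $99,700.00 − $36,889.00 = $62,811.00.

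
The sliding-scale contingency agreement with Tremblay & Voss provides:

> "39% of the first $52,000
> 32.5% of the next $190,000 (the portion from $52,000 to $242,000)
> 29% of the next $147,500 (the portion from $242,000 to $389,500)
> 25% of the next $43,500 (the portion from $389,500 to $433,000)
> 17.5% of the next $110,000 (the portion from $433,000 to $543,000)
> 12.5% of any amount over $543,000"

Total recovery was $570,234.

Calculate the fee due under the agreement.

First $52,000 at 39% = $20,280.00
Next $190,000 at 32.5% = $61,750.00
Next $147,500 at 29% = $42,775.00
Next $43,500 at 25% = $10,875.00
Next $110,000 at 17.5% = $19,250.00
Remaining $27,234 at 12.5% = $3,404.25
Fee: $20,280.00 + $61,750.00 + $42,775.00 + $10,875.00 + $19,250.00 + $3,404.25 = $158,334.25

$158,334.25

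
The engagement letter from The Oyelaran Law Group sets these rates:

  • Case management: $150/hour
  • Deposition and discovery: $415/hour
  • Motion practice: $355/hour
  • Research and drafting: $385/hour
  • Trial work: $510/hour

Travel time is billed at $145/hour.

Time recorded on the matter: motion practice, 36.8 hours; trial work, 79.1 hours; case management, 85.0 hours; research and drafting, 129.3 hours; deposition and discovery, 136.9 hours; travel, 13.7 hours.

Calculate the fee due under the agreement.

$174,735.50

Case management: 85.0 × $150 = $12,750.00
Deposition and discovery: 136.9 × $415 = $56,813.50
Motion practice: 36.8 × $355 = $13,064.00
Research and drafting: 129.3 × $385 = $49,780.50
Trial work: 79.1 × $510 = $40,341.00
Subtotal: $12,750.00 + $56,813.50 + $13,064.00 + $49,780.50 + $40,341.00 = $172,749.00
Travel: 13.7 × $145 = $1,986.50
Total: $172,749.00 + $1,986.50 = $174,735.50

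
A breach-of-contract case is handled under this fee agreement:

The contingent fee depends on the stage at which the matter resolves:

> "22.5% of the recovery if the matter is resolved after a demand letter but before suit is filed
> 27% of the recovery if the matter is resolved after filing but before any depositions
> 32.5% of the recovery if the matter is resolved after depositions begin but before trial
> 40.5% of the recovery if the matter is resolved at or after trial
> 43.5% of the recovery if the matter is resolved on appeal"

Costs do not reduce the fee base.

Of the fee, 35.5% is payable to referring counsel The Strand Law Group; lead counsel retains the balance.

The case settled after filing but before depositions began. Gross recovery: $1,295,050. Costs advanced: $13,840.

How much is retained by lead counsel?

$225,532.96

Fee base is the gross recovery, $1,295,050; costs are reimbursed separately.
The matter settled after filing but before depositions began, so the 27% rate applies.
$1,295,050 × 27% = $349,663.50
Referral share: 35.5% of $349,663.50 = $124,130.54; lead counsel retains $349,663.50 − $124,130.54 = $225,532.96.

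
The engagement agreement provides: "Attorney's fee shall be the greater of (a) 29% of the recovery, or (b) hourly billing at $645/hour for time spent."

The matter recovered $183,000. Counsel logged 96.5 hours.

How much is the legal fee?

(a) 29% of $183,000 = $53,070.00
(b) 96.5 × $645 = $62,242.50
The greater is (b): $62,242.50.

$62,242.50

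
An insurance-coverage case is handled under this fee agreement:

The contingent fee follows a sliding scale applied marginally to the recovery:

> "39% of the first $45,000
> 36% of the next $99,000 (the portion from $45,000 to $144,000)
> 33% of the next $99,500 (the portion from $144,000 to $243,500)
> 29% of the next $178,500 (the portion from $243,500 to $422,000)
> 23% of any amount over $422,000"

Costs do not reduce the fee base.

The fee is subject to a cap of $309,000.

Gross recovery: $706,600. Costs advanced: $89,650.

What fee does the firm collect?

Fee base is the gross recovery, $706,600; costs are reimbursed separately.
First $45,000 at 39% = $17,550.00
Next $99,000 at 36% = $35,640.00
Next $99,500 at 33% = $32,835.00
Next $178,500 at 29% = $51,765.00
Remaining $284,600 at 23% = $65,458.00
Fee: $17,550.00 + $35,640.00 + $32,835.00 + $51,765.00 + $65,458.00 = $203,248.00
$203,248.00 is under the $309,000 cap.

$203,248.00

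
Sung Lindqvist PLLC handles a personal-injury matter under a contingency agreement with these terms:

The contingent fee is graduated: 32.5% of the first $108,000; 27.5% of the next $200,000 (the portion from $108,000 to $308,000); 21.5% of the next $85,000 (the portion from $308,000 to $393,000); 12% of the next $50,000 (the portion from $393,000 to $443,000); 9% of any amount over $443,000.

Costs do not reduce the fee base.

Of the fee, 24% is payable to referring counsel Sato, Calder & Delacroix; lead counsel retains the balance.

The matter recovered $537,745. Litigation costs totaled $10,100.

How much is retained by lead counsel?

$93,405.56

Fee base is the gross recovery, $537,745; costs are reimbursed separately.
First $108,000 at 32.5% = $35,100.00
Next $200,000 at 27.5% = $55,000.00
Next $85,000 at 21.5% = $18,275.00
Next $50,000 at 12% = $6,000.00
Remaining $94,745 at 9% = $8,527.05
Fee: $35,100.00 + $55,000.00 + $18,275.00 + $6,000.00 + $8,527.05 = $122,902.05
Referral share: 24% of $122,902.05 = $29,496.49; lead counsel retains $122,902.05 − $29,496.49 = $93,405.56.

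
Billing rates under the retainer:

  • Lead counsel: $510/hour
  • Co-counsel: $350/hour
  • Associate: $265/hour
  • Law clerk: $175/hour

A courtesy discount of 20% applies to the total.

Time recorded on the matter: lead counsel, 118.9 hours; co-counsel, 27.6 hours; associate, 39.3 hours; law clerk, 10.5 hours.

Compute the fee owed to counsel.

Lead counsel: 118.9 × $510 = $60,639.00
Co-counsel: 27.6 × $350 = $9,660.00
Associate: 39.3 × $265 = $10,414.50
Law clerk: 10.5 × $175 = $1,837.50
Subtotal: $82,551.00
Less 20% discount: −$16,510.20
Total: $82,551.00 − $16,510.20 = $66,040.80

$66,040.80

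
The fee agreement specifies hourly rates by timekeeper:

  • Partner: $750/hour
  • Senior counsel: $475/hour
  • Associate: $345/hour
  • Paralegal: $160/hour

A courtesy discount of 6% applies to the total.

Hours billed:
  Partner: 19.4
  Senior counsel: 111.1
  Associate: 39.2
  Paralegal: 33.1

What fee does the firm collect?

$80,973.95

Partner: 19.4 × $750 = $14,550.00
Senior counsel: 111.1 × $475 = $52,772.50
Associate: 39.2 × $345 = $13,524.00
Paralegal: 33.1 × $160 = $5,296.00
Subtotal: $86,142.50
Less 6% discount: −$5,168.55
Total: $86,142.50 − $5,168.55 = $80,973.95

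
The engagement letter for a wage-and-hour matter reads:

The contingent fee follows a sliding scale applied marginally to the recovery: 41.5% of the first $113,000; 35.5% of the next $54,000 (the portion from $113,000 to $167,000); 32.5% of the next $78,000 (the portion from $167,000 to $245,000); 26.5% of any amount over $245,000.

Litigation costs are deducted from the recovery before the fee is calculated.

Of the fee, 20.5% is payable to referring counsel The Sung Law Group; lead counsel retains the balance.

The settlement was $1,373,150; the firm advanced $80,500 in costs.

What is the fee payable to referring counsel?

Fee base (net of costs): $1,373,150 − $80,500 = $1,292,650
First $113,000 at 41.5% = $46,895.00
Next $54,000 at 35.5% = $19,170.00
Next $78,000 at 32.5% = $25,350.00
Remaining $1,047,650 at 26.5% = $277,627.25
Fee: $46,895.00 + $19,170.00 + $25,350.00 + $277,627.25 = $369,042.25
Referral share: 20.5% of $369,042.25 = $75,653.66; lead counsel retains $369,042.25 − $75,653.66 = $293,388.59.

$75,653.66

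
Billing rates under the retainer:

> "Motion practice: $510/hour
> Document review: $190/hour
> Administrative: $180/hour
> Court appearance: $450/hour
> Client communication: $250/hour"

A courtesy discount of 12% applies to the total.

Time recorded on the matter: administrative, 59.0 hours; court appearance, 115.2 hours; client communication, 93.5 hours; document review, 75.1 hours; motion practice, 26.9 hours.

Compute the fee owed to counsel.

$100,164.24

Motion practice: 26.9 × $510 = $13,719.00
Document review: 75.1 × $190 = $14,269.00
Administrative: 59.0 × $180 = $10,620.00
Court appearance: 115.2 × $450 = $51,840.00
Client communication: 93.5 × $250 = $23,375.00
Subtotal: $113,823.00
Less 12% discount: −$13,658.76
Total: $113,823.00 − $13,658.76 = $100,164.24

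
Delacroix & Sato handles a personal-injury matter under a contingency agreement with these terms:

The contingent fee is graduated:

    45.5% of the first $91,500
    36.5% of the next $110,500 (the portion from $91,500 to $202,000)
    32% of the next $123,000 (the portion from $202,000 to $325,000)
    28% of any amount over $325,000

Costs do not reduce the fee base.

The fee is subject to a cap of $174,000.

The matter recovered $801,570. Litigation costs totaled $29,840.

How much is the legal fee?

$174,000.00

Fee base is the gross recovery, $801,570; costs are reimbursed separately.
First $91,500 at 45.5% = $41,632.50
Next $110,500 at 36.5% = $40,332.50
Next $123,000 at 32% = $39,360.00
Remaining $476,570 at 28% = $133,439.60
Fee: $41,632.50 + $40,332.50 + $39,360.00 + $133,439.60 = $254,764.60
$254,764.60 exceeds the $174,000 cap, so the fee is capped at $174,000.00.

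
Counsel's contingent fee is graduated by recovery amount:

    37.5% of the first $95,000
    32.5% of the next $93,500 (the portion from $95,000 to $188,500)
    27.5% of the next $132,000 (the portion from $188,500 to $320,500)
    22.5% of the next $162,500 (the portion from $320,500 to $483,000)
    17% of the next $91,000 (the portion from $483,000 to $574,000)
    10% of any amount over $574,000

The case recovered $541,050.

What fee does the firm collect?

$148,743.50

First $95,000 at 37.5% = $35,625.00
Next $93,500 at 32.5% = $30,387.50
Next $132,000 at 27.5% = $36,300.00
Next $162,500 at 22.5% = $36,562.50
Remaining $58,050 at 17% = $9,868.50
Fee: $35,625.00 + $30,387.50 + $36,300.00 + $36,562.50 + $9,868.50 = $148,743.50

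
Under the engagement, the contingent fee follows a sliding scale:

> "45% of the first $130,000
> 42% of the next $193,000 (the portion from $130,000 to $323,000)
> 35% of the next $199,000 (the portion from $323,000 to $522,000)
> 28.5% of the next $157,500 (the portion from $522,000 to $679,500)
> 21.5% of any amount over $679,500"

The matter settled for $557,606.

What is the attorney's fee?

$219,357.71

First $130,000 at 45% = $58,500.00
Next $193,000 at 42% = $81,060.00
Next $199,000 at 35% = $69,650.00
Remaining $35,606 at 28.5% = $10,147.71
Fee: $58,500.00 + $81,060.00 + $69,650.00 + $10,147.71 = $219,357.71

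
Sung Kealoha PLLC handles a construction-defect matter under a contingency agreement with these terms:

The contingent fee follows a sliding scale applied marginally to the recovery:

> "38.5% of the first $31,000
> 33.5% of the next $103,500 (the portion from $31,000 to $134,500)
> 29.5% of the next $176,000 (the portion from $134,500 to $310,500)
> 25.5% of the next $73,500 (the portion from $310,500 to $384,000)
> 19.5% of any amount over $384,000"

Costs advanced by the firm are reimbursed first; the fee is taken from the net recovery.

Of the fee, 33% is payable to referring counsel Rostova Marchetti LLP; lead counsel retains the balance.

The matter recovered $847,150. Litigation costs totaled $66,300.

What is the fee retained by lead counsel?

$130,419.35

Fee base (net of costs): $847,150 − $66,300 = $780,850
First $31,000 at 38.5% = $11,935.00
Next $103,500 at 33.5% = $34,672.50
Next $176,000 at 29.5% = $51,920.00
Next $73,500 at 25.5% = $18,742.50
Remaining $396,850 at 19.5% = $77,385.75
Fee: $11,935.00 + $34,672.50 + $51,920.00 + $18,742.50 + $77,385.75 = $194,655.75
Referral share: 33% of $194,655.75 = $64,236.40; lead counsel retains $194,655.75 − $64,236.40 = $130,419.35.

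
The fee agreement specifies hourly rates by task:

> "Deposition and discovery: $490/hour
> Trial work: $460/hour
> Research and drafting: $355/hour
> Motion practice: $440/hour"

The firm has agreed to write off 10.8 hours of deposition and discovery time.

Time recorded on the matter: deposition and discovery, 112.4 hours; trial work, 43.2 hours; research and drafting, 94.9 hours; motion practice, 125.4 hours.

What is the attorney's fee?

Deposition and discovery: 112.4 × $490 = $55,076.00
Trial work: 43.2 × $460 = $19,872.00
Research and drafting: 94.9 × $355 = $33,689.50
Motion practice: 125.4 × $440 = $55,176.00
Subtotal: $163,813.50
Write-off: 10.8 × $490 = $5,292.00
Total: $163,813.50 − $5,292.00 = $158,521.50

$158,521.50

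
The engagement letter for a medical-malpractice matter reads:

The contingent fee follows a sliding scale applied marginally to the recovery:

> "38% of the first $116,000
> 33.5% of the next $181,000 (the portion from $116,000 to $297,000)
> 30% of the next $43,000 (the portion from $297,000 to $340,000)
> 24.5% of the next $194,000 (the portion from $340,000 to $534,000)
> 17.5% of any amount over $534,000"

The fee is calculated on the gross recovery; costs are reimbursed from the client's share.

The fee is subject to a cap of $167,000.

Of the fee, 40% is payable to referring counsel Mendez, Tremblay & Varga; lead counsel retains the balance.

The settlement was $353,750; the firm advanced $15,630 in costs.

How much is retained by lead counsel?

Fee base is the gross recovery, $353,750; costs are reimbursed separately.
First $116,000 at 38% = $44,080.00
Next $181,000 at 33.5% = $60,635.00
Next $43,000 at 30% = $12,900.00
Remaining $13,750 at 24.5% = $3,368.75
Fee: $44,080.00 + $60,635.00 + $12,900.00 + $3,368.75 = $120,983.75
$120,983.75 is under the $167,000 cap.
Referral share: 40% of $120,983.75 = $48,393.50; lead counsel retains $120,983.75 − $48,393.50 = $72,590.25.

$72,590.25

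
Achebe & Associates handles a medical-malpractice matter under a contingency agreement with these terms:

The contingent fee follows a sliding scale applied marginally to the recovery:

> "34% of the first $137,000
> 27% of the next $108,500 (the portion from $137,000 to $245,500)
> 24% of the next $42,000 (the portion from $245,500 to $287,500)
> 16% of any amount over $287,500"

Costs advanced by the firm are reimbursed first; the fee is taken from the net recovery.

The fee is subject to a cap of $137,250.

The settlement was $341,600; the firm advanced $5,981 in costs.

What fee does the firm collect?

Fee base (net of costs): $341,600 − $5,981 = $335,619
First $137,000 at 34% = $46,580.00
Next $108,500 at 27% = $29,295.00
Next $42,000 at 24% = $10,080.00
Remaining $48,119 at 16% = $7,699.04
Fee: $46,580.00 + $29,295.00 + $10,080.00 + $7,699.04 = $93,654.04
$93,654.04 is under the $137,250 cap.

$93,654.04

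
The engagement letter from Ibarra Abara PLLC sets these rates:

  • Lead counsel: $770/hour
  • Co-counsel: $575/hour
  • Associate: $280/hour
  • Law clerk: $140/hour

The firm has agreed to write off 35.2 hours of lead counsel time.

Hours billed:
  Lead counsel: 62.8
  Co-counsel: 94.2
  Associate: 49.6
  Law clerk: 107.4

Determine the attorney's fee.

$104,341.00

Lead counsel: 62.8 × $770 = $48,356.00
Co-counsel: 94.2 × $575 = $54,165.00
Associate: 49.6 × $280 = $13,888.00
Law clerk: 107.4 × $140 = $15,036.00
Subtotal: $131,445.00
Write-off: 35.2 × $770 = $27,104.00
Total: $131,445.00 − $27,104.00 = $104,341.00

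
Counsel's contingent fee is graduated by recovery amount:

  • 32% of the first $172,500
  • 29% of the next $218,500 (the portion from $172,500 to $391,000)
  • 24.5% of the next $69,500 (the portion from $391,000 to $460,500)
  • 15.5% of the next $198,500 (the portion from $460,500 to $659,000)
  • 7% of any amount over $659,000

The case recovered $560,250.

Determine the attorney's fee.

First $172,500 at 32% = $55,200.00
Next $218,500 at 29% = $63,365.00
Next $69,500 at 24.5% = $17,027.50
Remaining $99,750 at 15.5% = $15,461.25
Fee: $55,200.00 + $63,365.00 + $17,027.50 + $15,461.25 = $151,053.75

$151,053.75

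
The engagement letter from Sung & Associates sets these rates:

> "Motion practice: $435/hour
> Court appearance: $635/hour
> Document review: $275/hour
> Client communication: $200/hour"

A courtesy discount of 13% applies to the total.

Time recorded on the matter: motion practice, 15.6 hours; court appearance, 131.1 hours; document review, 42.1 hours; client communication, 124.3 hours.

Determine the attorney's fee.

Motion practice: 15.6 × $435 = $6,786.00
Court appearance: 131.1 × $635 = $83,248.50
Document review: 42.1 × $275 = $11,577.50
Client communication: 124.3 × $200 = $24,860.00
Subtotal: $126,472.00
Less 13% discount: −$16,441.36
Total: $126,472.00 − $16,441.36 = $110,030.64

$110,030.64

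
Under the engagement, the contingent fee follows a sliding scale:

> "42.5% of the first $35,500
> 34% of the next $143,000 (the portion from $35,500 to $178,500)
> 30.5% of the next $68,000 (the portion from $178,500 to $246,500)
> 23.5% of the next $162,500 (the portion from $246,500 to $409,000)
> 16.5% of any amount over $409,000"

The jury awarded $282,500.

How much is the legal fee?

$92,907.50

First $35,500 at 42.5% = $15,087.50
Next $143,000 at 34% = $48,620.00
Next $68,000 at 30.5% = $20,740.00
Remaining $36,000 at 23.5% = $8,460.00
Fee: $15,087.50 + $48,620.00 + $20,740.00 + $8,460.00 = $92,907.50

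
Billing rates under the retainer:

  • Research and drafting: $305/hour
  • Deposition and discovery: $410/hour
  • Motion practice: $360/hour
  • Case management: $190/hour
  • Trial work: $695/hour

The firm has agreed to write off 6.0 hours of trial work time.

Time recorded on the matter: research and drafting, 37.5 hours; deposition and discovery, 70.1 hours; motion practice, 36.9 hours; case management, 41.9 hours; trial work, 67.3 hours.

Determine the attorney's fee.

Research and drafting: 37.5 × $305 = $11,437.50
Deposition and discovery: 70.1 × $410 = $28,741.00
Motion practice: 36.9 × $360 = $13,284.00
Case management: 41.9 × $190 = $7,961.00
Trial work: 67.3 × $695 = $46,773.50
Subtotal: $108,197.00
Write-off: 6.0 × $695 = $4,170.00
Total: $108,197.00 − $4,170.00 = $104,027.00

$104,027.00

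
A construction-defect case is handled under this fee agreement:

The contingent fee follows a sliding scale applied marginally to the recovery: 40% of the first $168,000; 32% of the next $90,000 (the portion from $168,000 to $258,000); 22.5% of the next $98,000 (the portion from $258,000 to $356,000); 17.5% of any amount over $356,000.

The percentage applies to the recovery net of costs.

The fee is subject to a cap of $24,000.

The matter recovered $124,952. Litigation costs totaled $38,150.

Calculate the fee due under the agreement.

$24,000.00

Fee base (net of costs): $124,952 − $38,150 = $86,802
First $86,802 at 40% = $34,720.80
$34,720.80 exceeds the $24,000 cap, so the fee is capped at $24,000.00.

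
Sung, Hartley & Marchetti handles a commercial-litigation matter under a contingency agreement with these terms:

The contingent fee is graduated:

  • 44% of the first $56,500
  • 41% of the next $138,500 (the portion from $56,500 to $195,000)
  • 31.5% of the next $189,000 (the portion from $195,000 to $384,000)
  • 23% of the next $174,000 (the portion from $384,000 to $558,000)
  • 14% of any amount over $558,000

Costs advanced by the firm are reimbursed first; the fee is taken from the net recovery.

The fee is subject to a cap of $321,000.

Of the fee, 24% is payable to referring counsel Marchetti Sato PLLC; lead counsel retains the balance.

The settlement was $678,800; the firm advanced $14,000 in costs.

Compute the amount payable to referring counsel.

$47,076.48

Fee base (net of costs): $678,800 − $14,000 = $664,800
First $56,500 at 44% = $24,860.00
Next $138,500 at 41% = $56,785.00
Next $189,000 at 31.5% = $59,535.00
Next $174,000 at 23% = $40,020.00
Remaining $106,800 at 14% = $14,952.00
Fee: $24,860.00 + $56,785.00 + $59,535.00 + $40,020.00 + $14,952.00 = $196,152.00
$196,152.00 is under the $321,000 cap.
Referral share: 24% of $196,152.00 = $47,076.48; lead counsel retains $196,152.00 − $47,076.48 = $149,075.52.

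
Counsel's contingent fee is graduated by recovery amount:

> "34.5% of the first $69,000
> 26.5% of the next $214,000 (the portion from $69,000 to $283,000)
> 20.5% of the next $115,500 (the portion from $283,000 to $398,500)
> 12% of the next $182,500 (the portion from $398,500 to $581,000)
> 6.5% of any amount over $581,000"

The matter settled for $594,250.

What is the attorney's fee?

First $69,000 at 34.5% = $23,805.00
Next $214,000 at 26.5% = $56,710.00
Next $115,500 at 20.5% = $23,677.50
Next $182,500 at 12% = $21,900.00
Remaining $13,250 at 6.5% = $861.25
Fee: $23,805.00 + $56,710.00 + $23,677.50 + $21,900.00 + $861.25 = $126,953.75

$126,953.75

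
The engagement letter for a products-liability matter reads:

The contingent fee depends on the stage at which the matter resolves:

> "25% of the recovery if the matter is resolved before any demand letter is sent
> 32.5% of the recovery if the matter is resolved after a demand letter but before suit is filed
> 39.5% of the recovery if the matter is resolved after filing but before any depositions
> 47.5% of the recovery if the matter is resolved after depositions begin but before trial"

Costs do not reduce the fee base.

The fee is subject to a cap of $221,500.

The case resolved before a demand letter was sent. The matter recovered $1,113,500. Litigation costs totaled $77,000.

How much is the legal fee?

$221,500.00

Fee base is the gross recovery, $1,113,500; costs are reimbursed separately.
The matter resolved before a demand letter was sent, so the 25% rate applies.
$1,113,500 × 25% = $278,375.00
$278,375.00 exceeds the $221,500 cap, so the fee is capped at $221,500.00.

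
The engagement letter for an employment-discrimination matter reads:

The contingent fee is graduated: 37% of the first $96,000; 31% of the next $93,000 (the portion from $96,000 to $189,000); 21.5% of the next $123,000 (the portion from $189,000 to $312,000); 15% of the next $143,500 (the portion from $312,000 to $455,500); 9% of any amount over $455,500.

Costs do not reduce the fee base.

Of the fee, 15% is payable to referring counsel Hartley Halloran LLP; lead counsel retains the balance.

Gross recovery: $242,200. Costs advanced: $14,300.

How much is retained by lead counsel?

Fee base is the gross recovery, $242,200; costs are reimbursed separately.
First $96,000 at 37% = $35,520.00
Next $93,000 at 31% = $28,830.00
Remaining $53,200 at 21.5% = $11,438.00
Fee: $35,520.00 + $28,830.00 + $11,438.00 = $75,788.00
Referral share: 15% of $75,788.00 = $11,368.20; lead counsel retains $75,788.00 − $11,368.20 = $64,419.80.

$64,419.80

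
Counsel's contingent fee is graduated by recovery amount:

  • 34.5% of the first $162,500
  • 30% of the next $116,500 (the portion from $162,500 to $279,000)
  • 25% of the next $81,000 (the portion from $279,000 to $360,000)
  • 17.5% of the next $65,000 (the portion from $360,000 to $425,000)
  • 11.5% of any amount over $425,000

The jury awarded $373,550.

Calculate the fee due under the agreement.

$113,633.75

First $162,500 at 34.5% = $56,062.50
Next $116,500 at 30% = $34,950.00
Next $81,000 at 25% = $20,250.00
Remaining $13,550 at 17.5% = $2,371.25
Fee: $56,062.50 + $34,950.00 + $20,250.00 + $2,371.25 = $113,633.75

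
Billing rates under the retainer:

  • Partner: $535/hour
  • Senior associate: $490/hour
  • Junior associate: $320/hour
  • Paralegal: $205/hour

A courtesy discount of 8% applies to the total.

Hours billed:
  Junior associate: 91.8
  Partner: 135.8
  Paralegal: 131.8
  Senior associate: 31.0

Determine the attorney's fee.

$132,698.96

Partner: 135.8 × $535 = $72,653.00
Senior associate: 31.0 × $490 = $15,190.00
Junior associate: 91.8 × $320 = $29,376.00
Paralegal: 131.8 × $205 = $27,019.00
Subtotal: $144,238.00
Less 8% discount: −$11,539.04
Total: $144,238.00 − $11,539.04 = $132,698.96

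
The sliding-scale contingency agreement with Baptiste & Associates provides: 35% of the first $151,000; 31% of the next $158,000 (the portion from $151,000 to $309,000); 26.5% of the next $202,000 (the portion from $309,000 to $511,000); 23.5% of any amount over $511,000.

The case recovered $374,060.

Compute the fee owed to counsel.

$119,070.90

First $151,000 at 35% = $52,850.00
Next $158,000 at 31% = $48,980.00
Remaining $65,060 at 26.5% = $17,240.90
Fee: $52,850.00 + $48,980.00 + $17,240.90 = $119,070.90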